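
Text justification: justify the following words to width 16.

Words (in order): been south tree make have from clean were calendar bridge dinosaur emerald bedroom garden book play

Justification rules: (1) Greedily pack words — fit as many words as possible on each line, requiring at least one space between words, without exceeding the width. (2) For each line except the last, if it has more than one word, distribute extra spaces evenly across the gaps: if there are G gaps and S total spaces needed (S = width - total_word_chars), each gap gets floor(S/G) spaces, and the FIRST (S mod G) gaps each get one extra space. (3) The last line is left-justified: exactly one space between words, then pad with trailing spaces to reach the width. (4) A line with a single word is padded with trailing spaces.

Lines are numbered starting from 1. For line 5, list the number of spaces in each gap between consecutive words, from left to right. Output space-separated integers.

Line 1: ['been', 'south', 'tree'] (min_width=15, slack=1)
Line 2: ['make', 'have', 'from'] (min_width=14, slack=2)
Line 3: ['clean', 'were'] (min_width=10, slack=6)
Line 4: ['calendar', 'bridge'] (min_width=15, slack=1)
Line 5: ['dinosaur', 'emerald'] (min_width=16, slack=0)
Line 6: ['bedroom', 'garden'] (min_width=14, slack=2)
Line 7: ['book', 'play'] (min_width=9, slack=7)

Answer: 1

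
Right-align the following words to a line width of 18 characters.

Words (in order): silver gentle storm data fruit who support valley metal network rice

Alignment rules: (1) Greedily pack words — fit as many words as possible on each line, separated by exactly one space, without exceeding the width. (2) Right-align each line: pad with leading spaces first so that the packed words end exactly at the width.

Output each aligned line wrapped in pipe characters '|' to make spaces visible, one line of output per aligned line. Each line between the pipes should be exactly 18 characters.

Answer: |     silver gentle|
|  storm data fruit|
|who support valley|
|metal network rice|

Derivation:
Line 1: ['silver', 'gentle'] (min_width=13, slack=5)
Line 2: ['storm', 'data', 'fruit'] (min_width=16, slack=2)
Line 3: ['who', 'support', 'valley'] (min_width=18, slack=0)
Line 4: ['metal', 'network', 'rice'] (min_width=18, slack=0)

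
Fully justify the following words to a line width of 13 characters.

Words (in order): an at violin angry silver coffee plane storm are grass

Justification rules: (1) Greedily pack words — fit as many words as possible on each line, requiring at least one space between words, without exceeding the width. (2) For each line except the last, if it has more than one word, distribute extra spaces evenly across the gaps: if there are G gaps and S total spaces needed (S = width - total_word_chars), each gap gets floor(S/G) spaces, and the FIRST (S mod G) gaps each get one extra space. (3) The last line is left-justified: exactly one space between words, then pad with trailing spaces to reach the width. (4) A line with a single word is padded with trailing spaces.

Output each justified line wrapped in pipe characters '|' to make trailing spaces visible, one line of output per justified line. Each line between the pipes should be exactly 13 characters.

Answer: |an  at violin|
|angry  silver|
|coffee  plane|
|storm     are|
|grass        |

Derivation:
Line 1: ['an', 'at', 'violin'] (min_width=12, slack=1)
Line 2: ['angry', 'silver'] (min_width=12, slack=1)
Line 3: ['coffee', 'plane'] (min_width=12, slack=1)
Line 4: ['storm', 'are'] (min_width=9, slack=4)
Line 5: ['grass'] (min_width=5, slack=8)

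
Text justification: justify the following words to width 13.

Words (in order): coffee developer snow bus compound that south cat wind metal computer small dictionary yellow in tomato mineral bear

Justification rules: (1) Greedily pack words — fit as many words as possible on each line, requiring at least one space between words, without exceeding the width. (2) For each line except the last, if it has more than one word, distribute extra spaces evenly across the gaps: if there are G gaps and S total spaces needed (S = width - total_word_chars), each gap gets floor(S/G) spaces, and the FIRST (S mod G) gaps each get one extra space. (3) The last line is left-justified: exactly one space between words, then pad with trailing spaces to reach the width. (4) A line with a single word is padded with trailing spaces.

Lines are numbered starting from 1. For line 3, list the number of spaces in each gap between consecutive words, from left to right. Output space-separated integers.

Line 1: ['coffee'] (min_width=6, slack=7)
Line 2: ['developer'] (min_width=9, slack=4)
Line 3: ['snow', 'bus'] (min_width=8, slack=5)
Line 4: ['compound', 'that'] (min_width=13, slack=0)
Line 5: ['south', 'cat'] (min_width=9, slack=4)
Line 6: ['wind', 'metal'] (min_width=10, slack=3)
Line 7: ['computer'] (min_width=8, slack=5)
Line 8: ['small'] (min_width=5, slack=8)
Line 9: ['dictionary'] (min_width=10, slack=3)
Line 10: ['yellow', 'in'] (min_width=9, slack=4)
Line 11: ['tomato'] (min_width=6, slack=7)
Line 12: ['mineral', 'bear'] (min_width=12, slack=1)

Answer: 6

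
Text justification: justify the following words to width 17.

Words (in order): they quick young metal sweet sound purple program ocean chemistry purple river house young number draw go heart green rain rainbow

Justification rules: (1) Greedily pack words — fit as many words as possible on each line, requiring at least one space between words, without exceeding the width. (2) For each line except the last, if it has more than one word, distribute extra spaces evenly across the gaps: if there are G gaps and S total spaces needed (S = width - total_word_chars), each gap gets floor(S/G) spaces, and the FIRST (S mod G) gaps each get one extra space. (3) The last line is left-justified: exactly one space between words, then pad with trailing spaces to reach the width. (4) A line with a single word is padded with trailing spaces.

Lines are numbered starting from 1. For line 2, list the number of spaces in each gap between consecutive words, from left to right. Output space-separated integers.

Answer: 1 1

Derivation:
Line 1: ['they', 'quick', 'young'] (min_width=16, slack=1)
Line 2: ['metal', 'sweet', 'sound'] (min_width=17, slack=0)
Line 3: ['purple', 'program'] (min_width=14, slack=3)
Line 4: ['ocean', 'chemistry'] (min_width=15, slack=2)
Line 5: ['purple', 'river'] (min_width=12, slack=5)
Line 6: ['house', 'young'] (min_width=11, slack=6)
Line 7: ['number', 'draw', 'go'] (min_width=14, slack=3)
Line 8: ['heart', 'green', 'rain'] (min_width=16, slack=1)
Line 9: ['rainbow'] (min_width=7, slack=10)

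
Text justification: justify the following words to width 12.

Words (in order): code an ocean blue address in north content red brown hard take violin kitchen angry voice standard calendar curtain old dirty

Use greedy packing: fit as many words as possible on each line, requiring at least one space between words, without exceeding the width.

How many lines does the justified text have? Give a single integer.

Line 1: ['code', 'an'] (min_width=7, slack=5)
Line 2: ['ocean', 'blue'] (min_width=10, slack=2)
Line 3: ['address', 'in'] (min_width=10, slack=2)
Line 4: ['north'] (min_width=5, slack=7)
Line 5: ['content', 'red'] (min_width=11, slack=1)
Line 6: ['brown', 'hard'] (min_width=10, slack=2)
Line 7: ['take', 'violin'] (min_width=11, slack=1)
Line 8: ['kitchen'] (min_width=7, slack=5)
Line 9: ['angry', 'voice'] (min_width=11, slack=1)
Line 10: ['standard'] (min_width=8, slack=4)
Line 11: ['calendar'] (min_width=8, slack=4)
Line 12: ['curtain', 'old'] (min_width=11, slack=1)
Line 13: ['dirty'] (min_width=5, slack=7)
Total lines: 13

Answer: 13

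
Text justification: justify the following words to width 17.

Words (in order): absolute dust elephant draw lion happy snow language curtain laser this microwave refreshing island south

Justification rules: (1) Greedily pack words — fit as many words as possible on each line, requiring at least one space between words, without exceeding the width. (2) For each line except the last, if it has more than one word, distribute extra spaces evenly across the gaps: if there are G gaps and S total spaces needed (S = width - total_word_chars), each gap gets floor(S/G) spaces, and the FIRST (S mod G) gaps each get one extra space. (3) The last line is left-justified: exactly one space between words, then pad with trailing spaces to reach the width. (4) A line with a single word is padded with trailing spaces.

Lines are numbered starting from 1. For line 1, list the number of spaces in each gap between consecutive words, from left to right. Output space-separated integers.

Line 1: ['absolute', 'dust'] (min_width=13, slack=4)
Line 2: ['elephant', 'draw'] (min_width=13, slack=4)
Line 3: ['lion', 'happy', 'snow'] (min_width=15, slack=2)
Line 4: ['language', 'curtain'] (min_width=16, slack=1)
Line 5: ['laser', 'this'] (min_width=10, slack=7)
Line 6: ['microwave'] (min_width=9, slack=8)
Line 7: ['refreshing', 'island'] (min_width=17, slack=0)
Line 8: ['south'] (min_width=5, slack=12)

Answer: 5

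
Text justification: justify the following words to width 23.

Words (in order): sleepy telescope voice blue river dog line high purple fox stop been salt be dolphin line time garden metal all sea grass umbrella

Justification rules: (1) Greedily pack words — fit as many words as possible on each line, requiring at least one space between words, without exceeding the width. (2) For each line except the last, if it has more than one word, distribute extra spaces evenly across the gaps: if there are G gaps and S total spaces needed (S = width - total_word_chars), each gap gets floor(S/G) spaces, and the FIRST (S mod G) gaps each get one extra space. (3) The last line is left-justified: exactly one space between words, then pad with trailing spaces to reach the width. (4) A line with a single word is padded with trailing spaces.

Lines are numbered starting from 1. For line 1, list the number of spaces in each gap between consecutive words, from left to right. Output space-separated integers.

Answer: 2 1

Derivation:
Line 1: ['sleepy', 'telescope', 'voice'] (min_width=22, slack=1)
Line 2: ['blue', 'river', 'dog', 'line'] (min_width=19, slack=4)
Line 3: ['high', 'purple', 'fox', 'stop'] (min_width=20, slack=3)
Line 4: ['been', 'salt', 'be', 'dolphin'] (min_width=20, slack=3)
Line 5: ['line', 'time', 'garden', 'metal'] (min_width=22, slack=1)
Line 6: ['all', 'sea', 'grass', 'umbrella'] (min_width=22, slack=1)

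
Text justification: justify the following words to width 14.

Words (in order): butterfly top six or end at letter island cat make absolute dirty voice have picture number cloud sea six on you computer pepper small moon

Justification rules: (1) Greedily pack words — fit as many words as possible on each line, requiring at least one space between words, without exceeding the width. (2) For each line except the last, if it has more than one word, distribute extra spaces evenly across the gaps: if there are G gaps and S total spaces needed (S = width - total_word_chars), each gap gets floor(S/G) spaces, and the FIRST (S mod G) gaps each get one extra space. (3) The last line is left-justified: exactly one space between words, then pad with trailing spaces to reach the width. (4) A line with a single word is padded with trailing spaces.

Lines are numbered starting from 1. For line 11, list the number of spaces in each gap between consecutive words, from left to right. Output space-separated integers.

Answer: 3

Derivation:
Line 1: ['butterfly', 'top'] (min_width=13, slack=1)
Line 2: ['six', 'or', 'end', 'at'] (min_width=13, slack=1)
Line 3: ['letter', 'island'] (min_width=13, slack=1)
Line 4: ['cat', 'make'] (min_width=8, slack=6)
Line 5: ['absolute', 'dirty'] (min_width=14, slack=0)
Line 6: ['voice', 'have'] (min_width=10, slack=4)
Line 7: ['picture', 'number'] (min_width=14, slack=0)
Line 8: ['cloud', 'sea', 'six'] (min_width=13, slack=1)
Line 9: ['on', 'you'] (min_width=6, slack=8)
Line 10: ['computer'] (min_width=8, slack=6)
Line 11: ['pepper', 'small'] (min_width=12, slack=2)
Line 12: ['moon'] (min_width=4, slack=10)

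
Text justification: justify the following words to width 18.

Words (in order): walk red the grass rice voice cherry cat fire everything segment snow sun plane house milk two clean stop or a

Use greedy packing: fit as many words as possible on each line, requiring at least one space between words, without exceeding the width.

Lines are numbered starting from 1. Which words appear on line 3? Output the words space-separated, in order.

Answer: cat fire

Derivation:
Line 1: ['walk', 'red', 'the', 'grass'] (min_width=18, slack=0)
Line 2: ['rice', 'voice', 'cherry'] (min_width=17, slack=1)
Line 3: ['cat', 'fire'] (min_width=8, slack=10)
Line 4: ['everything', 'segment'] (min_width=18, slack=0)
Line 5: ['snow', 'sun', 'plane'] (min_width=14, slack=4)
Line 6: ['house', 'milk', 'two'] (min_width=14, slack=4)
Line 7: ['clean', 'stop', 'or', 'a'] (min_width=15, slack=3)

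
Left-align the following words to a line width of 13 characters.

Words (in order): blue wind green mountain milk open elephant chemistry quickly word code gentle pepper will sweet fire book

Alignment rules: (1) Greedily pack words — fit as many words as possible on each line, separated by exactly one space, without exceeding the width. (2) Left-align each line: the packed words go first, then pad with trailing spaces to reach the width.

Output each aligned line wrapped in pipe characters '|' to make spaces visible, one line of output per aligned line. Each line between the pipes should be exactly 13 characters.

Line 1: ['blue', 'wind'] (min_width=9, slack=4)
Line 2: ['green'] (min_width=5, slack=8)
Line 3: ['mountain', 'milk'] (min_width=13, slack=0)
Line 4: ['open', 'elephant'] (min_width=13, slack=0)
Line 5: ['chemistry'] (min_width=9, slack=4)
Line 6: ['quickly', 'word'] (min_width=12, slack=1)
Line 7: ['code', 'gentle'] (min_width=11, slack=2)
Line 8: ['pepper', 'will'] (min_width=11, slack=2)
Line 9: ['sweet', 'fire'] (min_width=10, slack=3)
Line 10: ['book'] (min_width=4, slack=9)

Answer: |blue wind    |
|green        |
|mountain milk|
|open elephant|
|chemistry    |
|quickly word |
|code gentle  |
|pepper will  |
|sweet fire   |
|book         |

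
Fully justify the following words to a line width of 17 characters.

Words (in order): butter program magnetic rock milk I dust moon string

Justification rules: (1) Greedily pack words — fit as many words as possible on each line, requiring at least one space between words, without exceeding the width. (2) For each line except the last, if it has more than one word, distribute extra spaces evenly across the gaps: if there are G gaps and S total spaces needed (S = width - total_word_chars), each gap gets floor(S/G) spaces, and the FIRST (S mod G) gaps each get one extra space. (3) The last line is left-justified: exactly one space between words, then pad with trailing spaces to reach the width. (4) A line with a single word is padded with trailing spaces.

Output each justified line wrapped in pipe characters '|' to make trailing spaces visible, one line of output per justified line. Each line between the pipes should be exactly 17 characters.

Answer: |butter    program|
|magnetic     rock|
|milk  I dust moon|
|string           |

Derivation:
Line 1: ['butter', 'program'] (min_width=14, slack=3)
Line 2: ['magnetic', 'rock'] (min_width=13, slack=4)
Line 3: ['milk', 'I', 'dust', 'moon'] (min_width=16, slack=1)
Line 4: ['string'] (min_width=6, slack=11)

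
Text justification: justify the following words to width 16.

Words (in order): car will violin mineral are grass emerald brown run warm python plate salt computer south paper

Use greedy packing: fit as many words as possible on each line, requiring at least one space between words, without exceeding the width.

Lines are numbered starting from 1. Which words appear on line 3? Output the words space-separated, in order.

Line 1: ['car', 'will', 'violin'] (min_width=15, slack=1)
Line 2: ['mineral', 'are'] (min_width=11, slack=5)
Line 3: ['grass', 'emerald'] (min_width=13, slack=3)
Line 4: ['brown', 'run', 'warm'] (min_width=14, slack=2)
Line 5: ['python', 'plate'] (min_width=12, slack=4)
Line 6: ['salt', 'computer'] (min_width=13, slack=3)
Line 7: ['south', 'paper'] (min_width=11, slack=5)

Answer: grass emerald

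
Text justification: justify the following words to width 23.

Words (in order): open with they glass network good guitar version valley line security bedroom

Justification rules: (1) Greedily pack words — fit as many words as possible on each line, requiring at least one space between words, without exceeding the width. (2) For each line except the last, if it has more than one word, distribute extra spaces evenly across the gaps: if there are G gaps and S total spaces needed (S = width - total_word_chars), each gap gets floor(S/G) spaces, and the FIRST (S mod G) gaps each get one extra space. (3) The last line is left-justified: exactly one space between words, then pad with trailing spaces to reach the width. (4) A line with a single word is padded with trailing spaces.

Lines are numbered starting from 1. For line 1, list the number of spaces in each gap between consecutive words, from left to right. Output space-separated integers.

Answer: 2 2 2

Derivation:
Line 1: ['open', 'with', 'they', 'glass'] (min_width=20, slack=3)
Line 2: ['network', 'good', 'guitar'] (min_width=19, slack=4)
Line 3: ['version', 'valley', 'line'] (min_width=19, slack=4)
Line 4: ['security', 'bedroom'] (min_width=16, slack=7)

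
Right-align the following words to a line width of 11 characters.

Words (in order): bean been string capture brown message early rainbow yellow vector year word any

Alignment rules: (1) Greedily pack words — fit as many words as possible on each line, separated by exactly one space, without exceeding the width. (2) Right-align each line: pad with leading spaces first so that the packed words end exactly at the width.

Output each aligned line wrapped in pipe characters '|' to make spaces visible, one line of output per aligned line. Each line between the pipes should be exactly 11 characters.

Line 1: ['bean', 'been'] (min_width=9, slack=2)
Line 2: ['string'] (min_width=6, slack=5)
Line 3: ['capture'] (min_width=7, slack=4)
Line 4: ['brown'] (min_width=5, slack=6)
Line 5: ['message'] (min_width=7, slack=4)
Line 6: ['early'] (min_width=5, slack=6)
Line 7: ['rainbow'] (min_width=7, slack=4)
Line 8: ['yellow'] (min_width=6, slack=5)
Line 9: ['vector', 'year'] (min_width=11, slack=0)
Line 10: ['word', 'any'] (min_width=8, slack=3)

Answer: |  bean been|
|     string|
|    capture|
|      brown|
|    message|
|      early|
|    rainbow|
|     yellow|
|vector year|
|   word any|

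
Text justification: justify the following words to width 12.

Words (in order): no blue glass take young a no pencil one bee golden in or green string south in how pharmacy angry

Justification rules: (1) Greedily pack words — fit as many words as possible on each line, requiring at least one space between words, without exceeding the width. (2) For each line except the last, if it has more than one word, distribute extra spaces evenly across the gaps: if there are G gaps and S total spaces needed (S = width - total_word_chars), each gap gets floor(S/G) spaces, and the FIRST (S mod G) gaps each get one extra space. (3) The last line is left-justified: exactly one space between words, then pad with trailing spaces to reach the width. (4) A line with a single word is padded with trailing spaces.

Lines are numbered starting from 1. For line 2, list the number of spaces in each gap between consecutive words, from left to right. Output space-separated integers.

Answer: 3

Derivation:
Line 1: ['no', 'blue'] (min_width=7, slack=5)
Line 2: ['glass', 'take'] (min_width=10, slack=2)
Line 3: ['young', 'a', 'no'] (min_width=10, slack=2)
Line 4: ['pencil', 'one'] (min_width=10, slack=2)
Line 5: ['bee', 'golden'] (min_width=10, slack=2)
Line 6: ['in', 'or', 'green'] (min_width=11, slack=1)
Line 7: ['string', 'south'] (min_width=12, slack=0)
Line 8: ['in', 'how'] (min_width=6, slack=6)
Line 9: ['pharmacy'] (min_width=8, slack=4)
Line 10: ['angry'] (min_width=5, slack=7)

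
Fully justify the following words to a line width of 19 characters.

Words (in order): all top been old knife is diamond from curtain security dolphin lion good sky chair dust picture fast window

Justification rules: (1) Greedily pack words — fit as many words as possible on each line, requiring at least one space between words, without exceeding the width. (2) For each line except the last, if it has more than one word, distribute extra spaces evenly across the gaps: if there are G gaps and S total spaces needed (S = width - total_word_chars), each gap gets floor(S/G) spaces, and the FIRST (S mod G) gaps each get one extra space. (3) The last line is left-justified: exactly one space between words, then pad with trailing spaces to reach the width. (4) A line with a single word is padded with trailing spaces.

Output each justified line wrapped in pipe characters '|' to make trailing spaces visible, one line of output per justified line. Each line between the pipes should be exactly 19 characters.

Answer: |all  top  been  old|
|knife   is  diamond|
|from        curtain|
|security    dolphin|
|lion good sky chair|
|dust  picture  fast|
|window             |

Derivation:
Line 1: ['all', 'top', 'been', 'old'] (min_width=16, slack=3)
Line 2: ['knife', 'is', 'diamond'] (min_width=16, slack=3)
Line 3: ['from', 'curtain'] (min_width=12, slack=7)
Line 4: ['security', 'dolphin'] (min_width=16, slack=3)
Line 5: ['lion', 'good', 'sky', 'chair'] (min_width=19, slack=0)
Line 6: ['dust', 'picture', 'fast'] (min_width=17, slack=2)
Line 7: ['window'] (min_width=6, slack=13)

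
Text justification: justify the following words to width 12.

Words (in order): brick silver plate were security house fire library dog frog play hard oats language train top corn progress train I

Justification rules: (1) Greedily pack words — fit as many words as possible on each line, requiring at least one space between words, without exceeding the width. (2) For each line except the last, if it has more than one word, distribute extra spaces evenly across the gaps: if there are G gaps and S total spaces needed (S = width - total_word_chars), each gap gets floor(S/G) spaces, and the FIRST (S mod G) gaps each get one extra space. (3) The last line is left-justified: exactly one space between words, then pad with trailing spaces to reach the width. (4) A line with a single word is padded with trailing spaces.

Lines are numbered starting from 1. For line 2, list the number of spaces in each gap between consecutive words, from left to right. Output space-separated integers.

Line 1: ['brick', 'silver'] (min_width=12, slack=0)
Line 2: ['plate', 'were'] (min_width=10, slack=2)
Line 3: ['security'] (min_width=8, slack=4)
Line 4: ['house', 'fire'] (min_width=10, slack=2)
Line 5: ['library', 'dog'] (min_width=11, slack=1)
Line 6: ['frog', 'play'] (min_width=9, slack=3)
Line 7: ['hard', 'oats'] (min_width=9, slack=3)
Line 8: ['language'] (min_width=8, slack=4)
Line 9: ['train', 'top'] (min_width=9, slack=3)
Line 10: ['corn'] (min_width=4, slack=8)
Line 11: ['progress'] (min_width=8, slack=4)
Line 12: ['train', 'I'] (min_width=7, slack=5)

Answer: 3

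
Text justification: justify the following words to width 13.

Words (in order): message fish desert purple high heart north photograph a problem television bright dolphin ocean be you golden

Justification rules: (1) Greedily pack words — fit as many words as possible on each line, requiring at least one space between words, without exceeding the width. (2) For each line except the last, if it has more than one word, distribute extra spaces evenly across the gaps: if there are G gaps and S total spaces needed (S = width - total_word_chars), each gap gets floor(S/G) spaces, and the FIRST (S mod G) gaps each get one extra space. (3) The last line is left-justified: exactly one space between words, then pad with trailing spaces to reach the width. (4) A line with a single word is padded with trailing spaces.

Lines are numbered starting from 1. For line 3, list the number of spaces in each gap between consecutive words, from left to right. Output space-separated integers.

Answer: 4

Derivation:
Line 1: ['message', 'fish'] (min_width=12, slack=1)
Line 2: ['desert', 'purple'] (min_width=13, slack=0)
Line 3: ['high', 'heart'] (min_width=10, slack=3)
Line 4: ['north'] (min_width=5, slack=8)
Line 5: ['photograph', 'a'] (min_width=12, slack=1)
Line 6: ['problem'] (min_width=7, slack=6)
Line 7: ['television'] (min_width=10, slack=3)
Line 8: ['bright'] (min_width=6, slack=7)
Line 9: ['dolphin', 'ocean'] (min_width=13, slack=0)
Line 10: ['be', 'you', 'golden'] (min_width=13, slack=0)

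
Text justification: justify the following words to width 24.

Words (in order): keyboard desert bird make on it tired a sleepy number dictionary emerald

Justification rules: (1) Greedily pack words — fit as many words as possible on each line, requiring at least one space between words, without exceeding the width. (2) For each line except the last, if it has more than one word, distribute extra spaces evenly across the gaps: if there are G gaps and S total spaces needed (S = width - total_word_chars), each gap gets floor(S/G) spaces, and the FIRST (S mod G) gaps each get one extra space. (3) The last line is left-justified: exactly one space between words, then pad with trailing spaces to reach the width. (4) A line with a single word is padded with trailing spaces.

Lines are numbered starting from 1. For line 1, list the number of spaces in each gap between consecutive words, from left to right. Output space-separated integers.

Answer: 3 3

Derivation:
Line 1: ['keyboard', 'desert', 'bird'] (min_width=20, slack=4)
Line 2: ['make', 'on', 'it', 'tired', 'a'] (min_width=18, slack=6)
Line 3: ['sleepy', 'number', 'dictionary'] (min_width=24, slack=0)
Line 4: ['emerald'] (min_width=7, slack=17)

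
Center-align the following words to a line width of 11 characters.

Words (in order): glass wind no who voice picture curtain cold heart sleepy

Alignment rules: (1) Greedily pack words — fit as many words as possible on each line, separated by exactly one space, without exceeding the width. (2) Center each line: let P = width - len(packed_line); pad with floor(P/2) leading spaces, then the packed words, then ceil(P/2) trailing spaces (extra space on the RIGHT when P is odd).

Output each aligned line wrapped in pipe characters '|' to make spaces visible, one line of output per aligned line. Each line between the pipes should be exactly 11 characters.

Line 1: ['glass', 'wind'] (min_width=10, slack=1)
Line 2: ['no', 'who'] (min_width=6, slack=5)
Line 3: ['voice'] (min_width=5, slack=6)
Line 4: ['picture'] (min_width=7, slack=4)
Line 5: ['curtain'] (min_width=7, slack=4)
Line 6: ['cold', 'heart'] (min_width=10, slack=1)
Line 7: ['sleepy'] (min_width=6, slack=5)

Answer: |glass wind |
|  no who   |
|   voice   |
|  picture  |
|  curtain  |
|cold heart |
|  sleepy   |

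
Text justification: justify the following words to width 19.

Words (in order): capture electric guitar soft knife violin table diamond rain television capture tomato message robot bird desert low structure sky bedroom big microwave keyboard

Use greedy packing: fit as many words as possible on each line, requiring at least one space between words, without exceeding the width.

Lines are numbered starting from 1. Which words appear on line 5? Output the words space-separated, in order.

Line 1: ['capture', 'electric'] (min_width=16, slack=3)
Line 2: ['guitar', 'soft', 'knife'] (min_width=17, slack=2)
Line 3: ['violin', 'table'] (min_width=12, slack=7)
Line 4: ['diamond', 'rain'] (min_width=12, slack=7)
Line 5: ['television', 'capture'] (min_width=18, slack=1)
Line 6: ['tomato', 'message'] (min_width=14, slack=5)
Line 7: ['robot', 'bird', 'desert'] (min_width=17, slack=2)
Line 8: ['low', 'structure', 'sky'] (min_width=17, slack=2)
Line 9: ['bedroom', 'big'] (min_width=11, slack=8)
Line 10: ['microwave', 'keyboard'] (min_width=18, slack=1)

Answer: television capture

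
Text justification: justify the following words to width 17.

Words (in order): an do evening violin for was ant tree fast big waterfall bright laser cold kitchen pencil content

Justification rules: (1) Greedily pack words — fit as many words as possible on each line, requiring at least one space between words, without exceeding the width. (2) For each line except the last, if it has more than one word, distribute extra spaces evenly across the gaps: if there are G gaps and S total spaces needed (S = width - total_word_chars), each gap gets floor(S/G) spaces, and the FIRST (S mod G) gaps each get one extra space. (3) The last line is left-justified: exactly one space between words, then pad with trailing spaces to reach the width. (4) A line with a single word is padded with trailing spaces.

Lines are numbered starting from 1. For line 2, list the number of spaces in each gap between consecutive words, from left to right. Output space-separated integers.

Answer: 3 2

Derivation:
Line 1: ['an', 'do', 'evening'] (min_width=13, slack=4)
Line 2: ['violin', 'for', 'was'] (min_width=14, slack=3)
Line 3: ['ant', 'tree', 'fast', 'big'] (min_width=17, slack=0)
Line 4: ['waterfall', 'bright'] (min_width=16, slack=1)
Line 5: ['laser', 'cold'] (min_width=10, slack=7)
Line 6: ['kitchen', 'pencil'] (min_width=14, slack=3)
Line 7: ['content'] (min_width=7, slack=10)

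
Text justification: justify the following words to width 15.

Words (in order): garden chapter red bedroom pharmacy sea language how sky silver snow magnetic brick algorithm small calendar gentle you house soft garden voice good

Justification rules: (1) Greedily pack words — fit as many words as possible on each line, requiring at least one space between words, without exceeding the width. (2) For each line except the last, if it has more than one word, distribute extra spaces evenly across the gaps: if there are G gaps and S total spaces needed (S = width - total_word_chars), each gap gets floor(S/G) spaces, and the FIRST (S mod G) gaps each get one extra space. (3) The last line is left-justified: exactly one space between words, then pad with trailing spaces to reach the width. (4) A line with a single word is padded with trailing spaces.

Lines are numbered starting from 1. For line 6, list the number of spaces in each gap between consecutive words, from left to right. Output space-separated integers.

Line 1: ['garden', 'chapter'] (min_width=14, slack=1)
Line 2: ['red', 'bedroom'] (min_width=11, slack=4)
Line 3: ['pharmacy', 'sea'] (min_width=12, slack=3)
Line 4: ['language', 'how'] (min_width=12, slack=3)
Line 5: ['sky', 'silver', 'snow'] (min_width=15, slack=0)
Line 6: ['magnetic', 'brick'] (min_width=14, slack=1)
Line 7: ['algorithm', 'small'] (min_width=15, slack=0)
Line 8: ['calendar', 'gentle'] (min_width=15, slack=0)
Line 9: ['you', 'house', 'soft'] (min_width=14, slack=1)
Line 10: ['garden', 'voice'] (min_width=12, slack=3)
Line 11: ['good'] (min_width=4, slack=11)

Answer: 2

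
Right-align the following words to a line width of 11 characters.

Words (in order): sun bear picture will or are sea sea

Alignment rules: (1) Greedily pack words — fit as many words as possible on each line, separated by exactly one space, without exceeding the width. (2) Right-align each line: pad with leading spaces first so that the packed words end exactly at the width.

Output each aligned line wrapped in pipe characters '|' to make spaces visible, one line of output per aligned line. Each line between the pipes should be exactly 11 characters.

Line 1: ['sun', 'bear'] (min_width=8, slack=3)
Line 2: ['picture'] (min_width=7, slack=4)
Line 3: ['will', 'or', 'are'] (min_width=11, slack=0)
Line 4: ['sea', 'sea'] (min_width=7, slack=4)

Answer: |   sun bear|
|    picture|
|will or are|
|    sea sea|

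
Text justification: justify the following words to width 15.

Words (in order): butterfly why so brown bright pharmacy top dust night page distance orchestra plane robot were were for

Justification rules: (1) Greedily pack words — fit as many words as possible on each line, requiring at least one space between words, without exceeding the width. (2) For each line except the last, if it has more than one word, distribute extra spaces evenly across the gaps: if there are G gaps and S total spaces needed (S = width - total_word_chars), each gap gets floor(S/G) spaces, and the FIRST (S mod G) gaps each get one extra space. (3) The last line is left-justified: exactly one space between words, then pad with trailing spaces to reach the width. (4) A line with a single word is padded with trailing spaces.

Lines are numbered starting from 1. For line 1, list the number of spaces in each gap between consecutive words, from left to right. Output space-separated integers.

Line 1: ['butterfly', 'why'] (min_width=13, slack=2)
Line 2: ['so', 'brown', 'bright'] (min_width=15, slack=0)
Line 3: ['pharmacy', 'top'] (min_width=12, slack=3)
Line 4: ['dust', 'night', 'page'] (min_width=15, slack=0)
Line 5: ['distance'] (min_width=8, slack=7)
Line 6: ['orchestra', 'plane'] (min_width=15, slack=0)
Line 7: ['robot', 'were', 'were'] (min_width=15, slack=0)
Line 8: ['for'] (min_width=3, slack=12)

Answer: 3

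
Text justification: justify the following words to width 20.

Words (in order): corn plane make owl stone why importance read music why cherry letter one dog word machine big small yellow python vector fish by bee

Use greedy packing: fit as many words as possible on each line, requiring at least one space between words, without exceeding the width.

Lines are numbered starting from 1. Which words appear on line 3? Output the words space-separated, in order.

Answer: read music why

Derivation:
Line 1: ['corn', 'plane', 'make', 'owl'] (min_width=19, slack=1)
Line 2: ['stone', 'why', 'importance'] (min_width=20, slack=0)
Line 3: ['read', 'music', 'why'] (min_width=14, slack=6)
Line 4: ['cherry', 'letter', 'one'] (min_width=17, slack=3)
Line 5: ['dog', 'word', 'machine', 'big'] (min_width=20, slack=0)
Line 6: ['small', 'yellow', 'python'] (min_width=19, slack=1)
Line 7: ['vector', 'fish', 'by', 'bee'] (min_width=18, slack=2)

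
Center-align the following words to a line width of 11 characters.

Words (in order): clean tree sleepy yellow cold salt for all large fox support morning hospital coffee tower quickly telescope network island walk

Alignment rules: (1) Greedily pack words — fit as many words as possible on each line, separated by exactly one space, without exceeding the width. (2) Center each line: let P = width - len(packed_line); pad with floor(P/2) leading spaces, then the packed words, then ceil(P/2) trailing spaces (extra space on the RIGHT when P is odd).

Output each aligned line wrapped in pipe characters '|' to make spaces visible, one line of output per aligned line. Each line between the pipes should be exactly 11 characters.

Line 1: ['clean', 'tree'] (min_width=10, slack=1)
Line 2: ['sleepy'] (min_width=6, slack=5)
Line 3: ['yellow', 'cold'] (min_width=11, slack=0)
Line 4: ['salt', 'for'] (min_width=8, slack=3)
Line 5: ['all', 'large'] (min_width=9, slack=2)
Line 6: ['fox', 'support'] (min_width=11, slack=0)
Line 7: ['morning'] (min_width=7, slack=4)
Line 8: ['hospital'] (min_width=8, slack=3)
Line 9: ['coffee'] (min_width=6, slack=5)
Line 10: ['tower'] (min_width=5, slack=6)
Line 11: ['quickly'] (min_width=7, slack=4)
Line 12: ['telescope'] (min_width=9, slack=2)
Line 13: ['network'] (min_width=7, slack=4)
Line 14: ['island', 'walk'] (min_width=11, slack=0)

Answer: |clean tree |
|  sleepy   |
|yellow cold|
| salt for  |
| all large |
|fox support|
|  morning  |
| hospital  |
|  coffee   |
|   tower   |
|  quickly  |
| telescope |
|  network  |
|island walk|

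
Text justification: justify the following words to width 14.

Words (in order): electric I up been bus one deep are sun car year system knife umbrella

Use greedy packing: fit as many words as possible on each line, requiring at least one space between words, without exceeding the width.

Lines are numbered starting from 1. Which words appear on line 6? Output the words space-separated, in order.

Answer: umbrella

Derivation:
Line 1: ['electric', 'I', 'up'] (min_width=13, slack=1)
Line 2: ['been', 'bus', 'one'] (min_width=12, slack=2)
Line 3: ['deep', 'are', 'sun'] (min_width=12, slack=2)
Line 4: ['car', 'year'] (min_width=8, slack=6)
Line 5: ['system', 'knife'] (min_width=12, slack=2)
Line 6: ['umbrella'] (min_width=8, slack=6)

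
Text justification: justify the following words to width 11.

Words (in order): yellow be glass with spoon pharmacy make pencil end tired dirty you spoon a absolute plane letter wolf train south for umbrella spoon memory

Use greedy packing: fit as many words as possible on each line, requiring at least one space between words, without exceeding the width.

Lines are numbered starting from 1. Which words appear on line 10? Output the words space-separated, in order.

Line 1: ['yellow', 'be'] (min_width=9, slack=2)
Line 2: ['glass', 'with'] (min_width=10, slack=1)
Line 3: ['spoon'] (min_width=5, slack=6)
Line 4: ['pharmacy'] (min_width=8, slack=3)
Line 5: ['make', 'pencil'] (min_width=11, slack=0)
Line 6: ['end', 'tired'] (min_width=9, slack=2)
Line 7: ['dirty', 'you'] (min_width=9, slack=2)
Line 8: ['spoon', 'a'] (min_width=7, slack=4)
Line 9: ['absolute'] (min_width=8, slack=3)
Line 10: ['plane'] (min_width=5, slack=6)
Line 11: ['letter', 'wolf'] (min_width=11, slack=0)
Line 12: ['train', 'south'] (min_width=11, slack=0)
Line 13: ['for'] (min_width=3, slack=8)
Line 14: ['umbrella'] (min_width=8, slack=3)
Line 15: ['spoon'] (min_width=5, slack=6)
Line 16: ['memory'] (min_width=6, slack=5)

Answer: plane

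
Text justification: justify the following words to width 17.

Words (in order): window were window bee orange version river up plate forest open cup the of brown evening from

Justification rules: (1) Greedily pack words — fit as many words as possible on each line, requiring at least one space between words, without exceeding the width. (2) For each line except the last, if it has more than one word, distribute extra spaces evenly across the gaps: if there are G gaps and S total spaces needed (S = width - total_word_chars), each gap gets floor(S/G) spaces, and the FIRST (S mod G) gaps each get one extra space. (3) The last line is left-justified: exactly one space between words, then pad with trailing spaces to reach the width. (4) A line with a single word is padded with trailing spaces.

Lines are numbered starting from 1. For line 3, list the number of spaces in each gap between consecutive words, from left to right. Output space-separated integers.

Line 1: ['window', 'were'] (min_width=11, slack=6)
Line 2: ['window', 'bee', 'orange'] (min_width=17, slack=0)
Line 3: ['version', 'river', 'up'] (min_width=16, slack=1)
Line 4: ['plate', 'forest', 'open'] (min_width=17, slack=0)
Line 5: ['cup', 'the', 'of', 'brown'] (min_width=16, slack=1)
Line 6: ['evening', 'from'] (min_width=12, slack=5)

Answer: 2 1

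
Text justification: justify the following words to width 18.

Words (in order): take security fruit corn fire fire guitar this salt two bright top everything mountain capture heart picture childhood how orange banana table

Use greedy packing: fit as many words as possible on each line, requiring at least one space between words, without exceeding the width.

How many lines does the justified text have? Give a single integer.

Line 1: ['take', 'security'] (min_width=13, slack=5)
Line 2: ['fruit', 'corn', 'fire'] (min_width=15, slack=3)
Line 3: ['fire', 'guitar', 'this'] (min_width=16, slack=2)
Line 4: ['salt', 'two', 'bright'] (min_width=15, slack=3)
Line 5: ['top', 'everything'] (min_width=14, slack=4)
Line 6: ['mountain', 'capture'] (min_width=16, slack=2)
Line 7: ['heart', 'picture'] (min_width=13, slack=5)
Line 8: ['childhood', 'how'] (min_width=13, slack=5)
Line 9: ['orange', 'banana'] (min_width=13, slack=5)
Line 10: ['table'] (min_width=5, slack=13)
Total lines: 10

Answer: 10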